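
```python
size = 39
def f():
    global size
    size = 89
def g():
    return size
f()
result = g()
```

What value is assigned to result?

Step 1: size = 39.
Step 2: f() sets global size = 89.
Step 3: g() reads global size = 89. result = 89

The answer is 89.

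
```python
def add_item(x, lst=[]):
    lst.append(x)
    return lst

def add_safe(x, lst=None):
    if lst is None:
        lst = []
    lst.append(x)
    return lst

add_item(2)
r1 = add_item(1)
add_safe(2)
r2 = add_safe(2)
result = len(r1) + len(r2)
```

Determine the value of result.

Step 1: add_item shares mutable default: after 2 calls, lst = [2, 1], len = 2.
Step 2: add_safe creates fresh list each time: r2 = [2], len = 1.
Step 3: result = 2 + 1 = 3

The answer is 3.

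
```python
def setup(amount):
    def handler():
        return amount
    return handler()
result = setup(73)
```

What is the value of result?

Step 1: setup(73) binds parameter amount = 73.
Step 2: handler() looks up amount in enclosing scope and finds the parameter amount = 73.
Step 3: result = 73

The answer is 73.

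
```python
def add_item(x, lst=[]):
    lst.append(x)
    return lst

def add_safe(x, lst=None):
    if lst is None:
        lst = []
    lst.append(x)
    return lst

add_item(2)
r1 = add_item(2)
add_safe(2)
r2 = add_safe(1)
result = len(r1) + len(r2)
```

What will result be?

Step 1: add_item shares mutable default: after 2 calls, lst = [2, 2], len = 2.
Step 2: add_safe creates fresh list each time: r2 = [1], len = 1.
Step 3: result = 2 + 1 = 3

The answer is 3.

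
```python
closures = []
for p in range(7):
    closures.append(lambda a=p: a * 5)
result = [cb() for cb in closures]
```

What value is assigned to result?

Step 1: Default arg a=p captures p at each iteration.
Step 2: closures[k] has a defaulting to k, returns k * 5.
Step 3: result = [0, 5, 10, 15, 20, 25, 30]

The answer is [0, 5, 10, 15, 20, 25, 30].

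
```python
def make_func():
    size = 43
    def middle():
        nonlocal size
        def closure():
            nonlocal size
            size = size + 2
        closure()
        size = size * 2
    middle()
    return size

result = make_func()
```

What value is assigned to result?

Step 1: size = 43.
Step 2: closure() adds 2: size = 43 + 2 = 45.
Step 3: middle() doubles: size = 45 * 2 = 90.
Step 4: result = 90

The answer is 90.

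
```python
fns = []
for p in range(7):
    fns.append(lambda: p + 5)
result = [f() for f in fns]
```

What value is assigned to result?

Step 1: All lambdas capture p by reference. After the loop, p = 6.
Step 2: Each call returns 6 + 5 = 11.
Step 3: result = [11, 11, 11, 11, 11, 11, 11]

The answer is [11, 11, 11, 11, 11, 11, 11].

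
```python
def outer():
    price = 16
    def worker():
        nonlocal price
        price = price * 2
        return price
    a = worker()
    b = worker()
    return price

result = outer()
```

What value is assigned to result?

Step 1: price starts at 16.
Step 2: First worker(): price = 16 * 2 = 32.
Step 3: Second worker(): price = 32 * 2 = 64.
Step 4: result = 64

The answer is 64.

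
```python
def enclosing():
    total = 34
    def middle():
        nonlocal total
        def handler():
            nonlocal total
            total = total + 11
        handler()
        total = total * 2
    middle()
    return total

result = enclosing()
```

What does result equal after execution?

Step 1: total = 34.
Step 2: handler() adds 11: total = 34 + 11 = 45.
Step 3: middle() doubles: total = 45 * 2 = 90.
Step 4: result = 90

The answer is 90.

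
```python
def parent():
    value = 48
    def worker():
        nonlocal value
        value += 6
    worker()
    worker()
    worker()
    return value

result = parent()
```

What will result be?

Step 1: value starts at 48.
Step 2: worker() is called 3 times, each adding 6.
Step 3: value = 48 + 6 * 3 = 66

The answer is 66.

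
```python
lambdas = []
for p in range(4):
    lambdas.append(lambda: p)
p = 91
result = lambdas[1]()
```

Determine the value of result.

Step 1: Lambdas capture the variable p by reference, not by value.
Step 2: After the loop, p is reassigned to 91.
Step 3: lambdas[1]() looks up the current p = 91. result = 91

The answer is 91.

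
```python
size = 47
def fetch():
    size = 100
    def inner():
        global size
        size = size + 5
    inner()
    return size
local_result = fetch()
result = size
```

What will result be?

Step 1: Global size = 47. fetch() creates local size = 100.
Step 2: inner() declares global size and adds 5: global size = 47 + 5 = 52.
Step 3: fetch() returns its local size = 100 (unaffected by inner).
Step 4: result = global size = 52

The answer is 52.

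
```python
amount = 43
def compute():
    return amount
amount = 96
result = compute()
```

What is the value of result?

Step 1: amount is first set to 43, then reassigned to 96.
Step 2: compute() is called after the reassignment, so it looks up the current global amount = 96.
Step 3: result = 96

The answer is 96.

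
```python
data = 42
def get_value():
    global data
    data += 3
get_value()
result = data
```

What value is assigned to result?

Step 1: data = 42 globally.
Step 2: get_value() modifies global data: data += 3 = 45.
Step 3: result = 45

The answer is 45.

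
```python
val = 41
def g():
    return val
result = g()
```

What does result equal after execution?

Step 1: val = 41 is defined in the global scope.
Step 2: g() looks up val. No local val exists, so Python checks the global scope via LEGB rule and finds val = 41.
Step 3: result = 41

The answer is 41.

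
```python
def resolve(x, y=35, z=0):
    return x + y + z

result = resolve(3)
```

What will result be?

Step 1: resolve(3) uses defaults y = 35, z = 0.
Step 2: Returns 3 + 35 + 0 = 38.
Step 3: result = 38

The answer is 38.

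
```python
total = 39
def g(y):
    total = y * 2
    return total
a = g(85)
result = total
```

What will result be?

Step 1: Global total = 39.
Step 2: g(85) creates local total = 85 * 2 = 170.
Step 3: Global total unchanged because no global keyword. result = 39

The answer is 39.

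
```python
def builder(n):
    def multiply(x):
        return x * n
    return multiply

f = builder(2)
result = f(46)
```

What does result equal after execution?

Step 1: builder(2) returns multiply closure with n = 2.
Step 2: f(46) computes 46 * 2 = 92.
Step 3: result = 92

The answer is 92.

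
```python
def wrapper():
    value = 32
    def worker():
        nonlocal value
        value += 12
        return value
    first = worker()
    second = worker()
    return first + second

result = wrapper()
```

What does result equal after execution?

Step 1: value starts at 32.
Step 2: First call: value = 32 + 12 = 44, returns 44.
Step 3: Second call: value = 44 + 12 = 56, returns 56.
Step 4: result = 44 + 56 = 100

The answer is 100.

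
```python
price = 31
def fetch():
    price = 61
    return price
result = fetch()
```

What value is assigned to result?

Step 1: Global price = 31.
Step 2: fetch() creates local price = 61, shadowing the global.
Step 3: Returns local price = 61. result = 61

The answer is 61.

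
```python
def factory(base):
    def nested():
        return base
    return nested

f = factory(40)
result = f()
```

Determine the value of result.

Step 1: factory(40) creates closure capturing base = 40.
Step 2: f() returns the captured base = 40.
Step 3: result = 40

The answer is 40.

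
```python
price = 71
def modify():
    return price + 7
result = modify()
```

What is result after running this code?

Step 1: price = 71 is defined globally.
Step 2: modify() looks up price from global scope = 71, then computes 71 + 7 = 78.
Step 3: result = 78

The answer is 78.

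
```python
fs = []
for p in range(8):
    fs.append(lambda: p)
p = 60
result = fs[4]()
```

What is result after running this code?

Step 1: Lambdas capture the variable p by reference, not by value.
Step 2: After the loop, p is reassigned to 60.
Step 3: fs[4]() looks up the current p = 60. result = 60

The answer is 60.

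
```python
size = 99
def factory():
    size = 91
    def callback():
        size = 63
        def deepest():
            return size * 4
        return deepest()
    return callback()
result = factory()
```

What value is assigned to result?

Step 1: deepest() looks up size through LEGB: not local, finds size = 63 in enclosing callback().
Step 2: Returns 63 * 4 = 252.
Step 3: result = 252

The answer is 252.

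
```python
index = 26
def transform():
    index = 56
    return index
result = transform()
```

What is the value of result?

Step 1: Global index = 26.
Step 2: transform() creates local index = 56, shadowing the global.
Step 3: Returns local index = 56. result = 56

The answer is 56.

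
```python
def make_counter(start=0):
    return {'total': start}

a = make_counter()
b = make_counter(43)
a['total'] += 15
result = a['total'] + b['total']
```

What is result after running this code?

Step 1: make_counter() returns a new dict each call (immutable default 0).
Step 2: a = {'total': 0}, b = {'total': 43}.
Step 3: a['total'] += 15 = 15. result = 15 + 43 = 58

The answer is 58.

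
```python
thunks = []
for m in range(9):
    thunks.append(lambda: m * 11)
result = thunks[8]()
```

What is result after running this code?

Step 1: All lambdas reference the same variable m (late binding).
Step 2: After the loop, m = 8. Every lambda returns m * 11.
Step 3: thunks[8]() = 8 * 11 = 88

The answer is 88.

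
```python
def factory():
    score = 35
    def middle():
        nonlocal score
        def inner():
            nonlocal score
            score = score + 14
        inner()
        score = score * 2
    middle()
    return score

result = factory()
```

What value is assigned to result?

Step 1: score = 35.
Step 2: inner() adds 14: score = 35 + 14 = 49.
Step 3: middle() doubles: score = 49 * 2 = 98.
Step 4: result = 98

The answer is 98.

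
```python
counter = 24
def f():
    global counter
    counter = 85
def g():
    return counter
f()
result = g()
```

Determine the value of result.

Step 1: counter = 24.
Step 2: f() sets global counter = 85.
Step 3: g() reads global counter = 85. result = 85

The answer is 85.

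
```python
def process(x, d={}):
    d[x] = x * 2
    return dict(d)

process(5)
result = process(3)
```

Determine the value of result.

Step 1: Mutable default dict is shared across calls.
Step 2: First call adds 5: 10. Second call adds 3: 6.
Step 3: result = {5: 10, 3: 6}

The answer is {5: 10, 3: 6}.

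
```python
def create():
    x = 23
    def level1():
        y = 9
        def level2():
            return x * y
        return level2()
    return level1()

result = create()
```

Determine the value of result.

Step 1: x = 23 in create. y = 9 in level1.
Step 2: level2() reads x = 23 and y = 9 from enclosing scopes.
Step 3: result = 23 * 9 = 207

The answer is 207.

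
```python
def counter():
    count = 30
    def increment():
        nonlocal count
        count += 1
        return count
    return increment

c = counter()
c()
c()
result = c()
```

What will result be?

Step 1: counter() creates closure with count = 30.
Step 2: Each c() call increments count via nonlocal. After 3 calls: 30 + 3 = 33.
Step 3: result = 33

The answer is 33.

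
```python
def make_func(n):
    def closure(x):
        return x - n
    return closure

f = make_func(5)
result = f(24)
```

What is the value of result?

Step 1: make_func(5) creates a closure capturing n = 5.
Step 2: f(24) computes 24 - 5 = 19.
Step 3: result = 19

The answer is 19.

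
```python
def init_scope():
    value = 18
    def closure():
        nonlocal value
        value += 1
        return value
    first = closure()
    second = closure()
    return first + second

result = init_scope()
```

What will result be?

Step 1: value starts at 18.
Step 2: First call: value = 18 + 1 = 19, returns 19.
Step 3: Second call: value = 19 + 1 = 20, returns 20.
Step 4: result = 19 + 20 = 39

The answer is 39.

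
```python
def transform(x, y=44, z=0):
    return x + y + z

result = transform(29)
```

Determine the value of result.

Step 1: transform(29) uses defaults y = 44, z = 0.
Step 2: Returns 29 + 44 + 0 = 73.
Step 3: result = 73

The answer is 73.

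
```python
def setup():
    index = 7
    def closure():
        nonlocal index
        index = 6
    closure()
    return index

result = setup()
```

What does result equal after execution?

Step 1: setup() sets index = 7.
Step 2: closure() uses nonlocal to reassign index = 6.
Step 3: result = 6

The answer is 6.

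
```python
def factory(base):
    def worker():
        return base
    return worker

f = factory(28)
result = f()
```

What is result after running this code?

Step 1: factory(28) creates closure capturing base = 28.
Step 2: f() returns the captured base = 28.
Step 3: result = 28

The answer is 28.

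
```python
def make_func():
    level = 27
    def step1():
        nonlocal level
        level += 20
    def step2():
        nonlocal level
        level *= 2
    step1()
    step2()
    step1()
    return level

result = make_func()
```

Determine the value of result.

Step 1: level = 27.
Step 2: step1(): level = 27 + 20 = 47.
Step 3: step2(): level = 47 * 2 = 94.
Step 4: step1(): level = 94 + 20 = 114. result = 114

The answer is 114.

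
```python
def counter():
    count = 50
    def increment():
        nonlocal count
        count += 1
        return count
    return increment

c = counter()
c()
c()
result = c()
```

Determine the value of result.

Step 1: counter() creates closure with count = 50.
Step 2: Each c() call increments count via nonlocal. After 3 calls: 50 + 3 = 53.
Step 3: result = 53

The answer is 53.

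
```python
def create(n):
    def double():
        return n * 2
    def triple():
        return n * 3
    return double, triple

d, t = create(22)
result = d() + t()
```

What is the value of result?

Step 1: Both closures capture the same n = 22.
Step 2: d() = 22 * 2 = 44, t() = 22 * 3 = 66.
Step 3: result = 44 + 66 = 110

The answer is 110.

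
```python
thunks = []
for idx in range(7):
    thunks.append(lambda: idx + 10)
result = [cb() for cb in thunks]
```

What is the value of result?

Step 1: All lambdas capture idx by reference. After the loop, idx = 6.
Step 2: Each call returns 6 + 10 = 16.
Step 3: result = [16, 16, 16, 16, 16, 16, 16]

The answer is [16, 16, 16, 16, 16, 16, 16].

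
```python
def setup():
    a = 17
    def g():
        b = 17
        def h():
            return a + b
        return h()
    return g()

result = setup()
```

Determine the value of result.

Step 1: setup() defines a = 17. g() defines b = 17.
Step 2: h() accesses both from enclosing scopes: a = 17, b = 17.
Step 3: result = 17 + 17 = 34

The answer is 34.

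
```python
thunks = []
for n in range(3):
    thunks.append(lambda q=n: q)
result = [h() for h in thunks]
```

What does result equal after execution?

Step 1: Default arg q=n captures n at each iteration.
Step 2: Each lambda has its own default: 0, 1, ..., 2.
Step 3: result = [0, 1, 2]

The answer is [0, 1, 2].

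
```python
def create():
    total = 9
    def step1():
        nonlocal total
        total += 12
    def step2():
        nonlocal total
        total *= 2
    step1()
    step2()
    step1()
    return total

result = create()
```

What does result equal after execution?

Step 1: total = 9.
Step 2: step1(): total = 9 + 12 = 21.
Step 3: step2(): total = 21 * 2 = 42.
Step 4: step1(): total = 42 + 12 = 54. result = 54

The answer is 54.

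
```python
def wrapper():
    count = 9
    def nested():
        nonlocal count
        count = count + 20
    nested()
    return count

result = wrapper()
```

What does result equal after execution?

Step 1: wrapper() sets count = 9.
Step 2: nested() uses nonlocal to modify count in wrapper's scope: count = 9 + 20 = 29.
Step 3: wrapper() returns the modified count = 29

The answer is 29.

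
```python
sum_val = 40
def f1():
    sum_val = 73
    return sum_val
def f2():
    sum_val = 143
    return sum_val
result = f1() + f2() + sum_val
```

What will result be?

Step 1: Each function shadows global sum_val with its own local.
Step 2: f1() returns 73, f2() returns 143.
Step 3: Global sum_val = 40 is unchanged. result = 73 + 143 + 40 = 256

The answer is 256.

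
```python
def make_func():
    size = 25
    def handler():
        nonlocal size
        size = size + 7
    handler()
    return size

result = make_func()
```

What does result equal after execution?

Step 1: make_func() sets size = 25.
Step 2: handler() uses nonlocal to modify size in make_func's scope: size = 25 + 7 = 32.
Step 3: make_func() returns the modified size = 32

The answer is 32.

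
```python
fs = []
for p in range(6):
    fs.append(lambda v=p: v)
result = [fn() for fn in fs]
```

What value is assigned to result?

Step 1: Default arg v=p captures p at each iteration.
Step 2: Each lambda has its own default: 0, 1, ..., 5.
Step 3: result = [0, 1, 2, 3, 4, 5]

The answer is [0, 1, 2, 3, 4, 5].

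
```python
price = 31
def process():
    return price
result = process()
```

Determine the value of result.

Step 1: price = 31 is defined in the global scope.
Step 2: process() looks up price. No local price exists, so Python checks the global scope via LEGB rule and finds price = 31.
Step 3: result = 31

The answer is 31.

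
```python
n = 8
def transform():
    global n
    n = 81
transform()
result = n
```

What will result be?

Step 1: n = 8 globally.
Step 2: transform() declares global n and sets it to 81.
Step 3: After transform(), global n = 81. result = 81

The answer is 81.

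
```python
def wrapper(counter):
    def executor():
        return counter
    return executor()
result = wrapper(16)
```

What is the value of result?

Step 1: wrapper(16) binds parameter counter = 16.
Step 2: executor() looks up counter in enclosing scope and finds the parameter counter = 16.
Step 3: result = 16

The answer is 16.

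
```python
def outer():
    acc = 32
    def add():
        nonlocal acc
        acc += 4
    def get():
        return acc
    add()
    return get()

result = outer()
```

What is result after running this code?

Step 1: acc = 32. add() modifies it via nonlocal, get() reads it.
Step 2: add() makes acc = 32 + 4 = 36.
Step 3: get() returns 36. result = 36

The answer is 36.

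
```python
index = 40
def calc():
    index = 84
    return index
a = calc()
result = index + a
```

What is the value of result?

Step 1: Global index = 40. calc() returns local index = 84.
Step 2: a = 84. Global index still = 40.
Step 3: result = 40 + 84 = 124

The answer is 124.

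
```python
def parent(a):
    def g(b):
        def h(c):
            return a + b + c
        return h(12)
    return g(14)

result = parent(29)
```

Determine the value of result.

Step 1: a = 29, b = 14, c = 12 across three nested scopes.
Step 2: h() accesses all three via LEGB rule.
Step 3: result = 29 + 14 + 12 = 55

The answer is 55.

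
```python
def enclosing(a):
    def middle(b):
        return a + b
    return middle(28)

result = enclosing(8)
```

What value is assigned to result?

Step 1: enclosing(8) passes a = 8.
Step 2: middle(28) has b = 28, reads a = 8 from enclosing.
Step 3: result = 8 + 28 = 36

The answer is 36.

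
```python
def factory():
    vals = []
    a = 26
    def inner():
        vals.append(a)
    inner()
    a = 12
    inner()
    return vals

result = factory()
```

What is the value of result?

Step 1: a = 26. inner() appends current a to vals.
Step 2: First inner(): appends 26. Then a = 12.
Step 3: Second inner(): appends 12 (closure sees updated a). result = [26, 12]

The answer is [26, 12].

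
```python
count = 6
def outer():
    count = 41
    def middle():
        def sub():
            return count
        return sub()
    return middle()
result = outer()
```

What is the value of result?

Step 1: outer() defines count = 41. middle() and sub() have no local count.
Step 2: sub() checks local (none), enclosing middle() (none), enclosing outer() and finds count = 41.
Step 3: result = 41

The answer is 41.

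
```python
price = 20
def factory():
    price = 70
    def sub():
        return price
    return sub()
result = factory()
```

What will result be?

Step 1: price = 20 globally, but factory() defines price = 70 locally.
Step 2: sub() looks up price. Not in local scope, so checks enclosing scope (factory) and finds price = 70.
Step 3: result = 70

The answer is 70.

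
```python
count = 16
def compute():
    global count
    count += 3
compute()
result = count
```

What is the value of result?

Step 1: count = 16 globally.
Step 2: compute() modifies global count: count += 3 = 19.
Step 3: result = 19

The answer is 19.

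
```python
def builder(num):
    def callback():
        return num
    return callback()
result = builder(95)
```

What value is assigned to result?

Step 1: builder(95) binds parameter num = 95.
Step 2: callback() looks up num in enclosing scope and finds the parameter num = 95.
Step 3: result = 95

The answer is 95.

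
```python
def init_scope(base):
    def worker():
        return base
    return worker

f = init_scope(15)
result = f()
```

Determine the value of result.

Step 1: init_scope(15) creates closure capturing base = 15.
Step 2: f() returns the captured base = 15.
Step 3: result = 15

The answer is 15.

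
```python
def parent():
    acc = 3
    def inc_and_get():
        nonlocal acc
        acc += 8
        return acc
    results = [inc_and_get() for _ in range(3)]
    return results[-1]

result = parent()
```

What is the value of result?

Step 1: acc = 3.
Step 2: Three calls to inc_and_get(), each adding 8.
Step 3: Last value = 3 + 8 * 3 = 27

The answer is 27.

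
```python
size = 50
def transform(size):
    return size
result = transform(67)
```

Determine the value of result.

Step 1: Global size = 50.
Step 2: transform(67) takes parameter size = 67, which shadows the global.
Step 3: result = 67

The answer is 67.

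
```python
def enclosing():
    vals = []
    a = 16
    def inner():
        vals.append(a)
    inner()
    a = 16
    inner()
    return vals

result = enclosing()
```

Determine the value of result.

Step 1: a = 16. inner() appends current a to vals.
Step 2: First inner(): appends 16. Then a = 16.
Step 3: Second inner(): appends 16 (closure sees updated a). result = [16, 16]

The answer is [16, 16].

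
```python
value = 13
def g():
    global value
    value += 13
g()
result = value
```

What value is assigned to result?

Step 1: value = 13 globally.
Step 2: g() modifies global value: value += 13 = 26.
Step 3: result = 26

The answer is 26.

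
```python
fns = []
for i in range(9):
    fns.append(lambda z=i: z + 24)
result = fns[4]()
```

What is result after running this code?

Step 1: Default argument z=i captures i's value at definition time.
Step 2: fns[4] was defined when i = 4, so z defaults to 4.
Step 3: result = 4 + 24 = 28 (default arg fixes the late binding issue)

The answer is 28.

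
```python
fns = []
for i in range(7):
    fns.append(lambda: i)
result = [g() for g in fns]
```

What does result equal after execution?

Step 1: All 7 lambdas share the same variable i.
Step 2: After the loop, i = 6.
Step 3: Each call returns 6. result = [6, 6, 6, 6, 6, 6, 6]

The answer is [6, 6, 6, 6, 6, 6, 6].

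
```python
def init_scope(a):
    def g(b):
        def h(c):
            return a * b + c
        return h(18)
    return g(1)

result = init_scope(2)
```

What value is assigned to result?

Step 1: a = 2, b = 1, c = 18.
Step 2: h() computes a * b + c = 2 * 1 + 18 = 20.
Step 3: result = 20

The answer is 20.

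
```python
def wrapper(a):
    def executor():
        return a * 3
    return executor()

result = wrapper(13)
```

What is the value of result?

Step 1: wrapper(13) binds parameter a = 13.
Step 2: executor() accesses a = 13 from enclosing scope.
Step 3: result = 13 * 3 = 39

The answer is 39.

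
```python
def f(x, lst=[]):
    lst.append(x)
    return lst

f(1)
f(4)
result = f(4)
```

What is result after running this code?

Step 1: Mutable default argument gotcha! The list [] is created once.
Step 2: Each call appends to the SAME list: [1], [1, 4], [1, 4, 4].
Step 3: result = [1, 4, 4]

The answer is [1, 4, 4].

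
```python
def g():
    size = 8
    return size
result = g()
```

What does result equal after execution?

Step 1: g() defines size = 8 in its local scope.
Step 2: return size finds the local variable size = 8.
Step 3: result = 8

The answer is 8.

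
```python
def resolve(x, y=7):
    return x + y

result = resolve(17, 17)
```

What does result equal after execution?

Step 1: resolve(17, 17) overrides default y with 17.
Step 2: Returns 17 + 17 = 34.
Step 3: result = 34

The answer is 34.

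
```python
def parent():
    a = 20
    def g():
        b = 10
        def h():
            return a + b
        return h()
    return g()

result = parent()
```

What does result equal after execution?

Step 1: parent() defines a = 20. g() defines b = 10.
Step 2: h() accesses both from enclosing scopes: a = 20, b = 10.
Step 3: result = 20 + 10 = 30

The answer is 30.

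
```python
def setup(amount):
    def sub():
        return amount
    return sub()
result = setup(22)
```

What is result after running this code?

Step 1: setup(22) binds parameter amount = 22.
Step 2: sub() looks up amount in enclosing scope and finds the parameter amount = 22.
Step 3: result = 22

The answer is 22.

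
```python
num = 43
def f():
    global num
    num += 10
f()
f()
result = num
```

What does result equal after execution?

Step 1: num = 43.
Step 2: First f(): num = 43 + 10 = 53.
Step 3: Second f(): num = 53 + 10 = 63. result = 63

The answer is 63.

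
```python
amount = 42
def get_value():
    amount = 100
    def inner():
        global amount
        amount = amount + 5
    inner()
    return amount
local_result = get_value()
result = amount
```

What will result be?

Step 1: Global amount = 42. get_value() creates local amount = 100.
Step 2: inner() declares global amount and adds 5: global amount = 42 + 5 = 47.
Step 3: get_value() returns its local amount = 100 (unaffected by inner).
Step 4: result = global amount = 47

The answer is 47.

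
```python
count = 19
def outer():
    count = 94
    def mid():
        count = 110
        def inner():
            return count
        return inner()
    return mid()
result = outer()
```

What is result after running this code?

Step 1: Three levels of shadowing: global 19, outer 94, mid 110.
Step 2: inner() finds count = 110 in enclosing mid() scope.
Step 3: result = 110

The answer is 110.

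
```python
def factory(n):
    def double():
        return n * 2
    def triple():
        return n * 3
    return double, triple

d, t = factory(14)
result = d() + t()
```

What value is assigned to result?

Step 1: Both closures capture the same n = 14.
Step 2: d() = 14 * 2 = 28, t() = 14 * 3 = 42.
Step 3: result = 28 + 42 = 70

The answer is 70.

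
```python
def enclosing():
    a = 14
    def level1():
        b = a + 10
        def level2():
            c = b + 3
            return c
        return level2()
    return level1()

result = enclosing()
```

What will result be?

Step 1: a = 14. b = a + 10 = 24.
Step 2: c = b + 3 = 24 + 3 = 27.
Step 3: result = 27

The answer is 27.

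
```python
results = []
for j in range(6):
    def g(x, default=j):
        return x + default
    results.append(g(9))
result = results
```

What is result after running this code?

Step 1: Default argument default=j is evaluated at function definition time.
Step 2: Each iteration creates g with default = current j value.
Step 3: g(9) returns 9 + default. results = [9, 10, 11, 12, 13, 14]

The answer is [9, 10, 11, 12, 13, 14].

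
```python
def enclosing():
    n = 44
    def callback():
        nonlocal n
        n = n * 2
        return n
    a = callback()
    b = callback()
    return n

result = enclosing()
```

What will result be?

Step 1: n starts at 44.
Step 2: First callback(): n = 44 * 2 = 88.
Step 3: Second callback(): n = 88 * 2 = 176.
Step 4: result = 176

The answer is 176.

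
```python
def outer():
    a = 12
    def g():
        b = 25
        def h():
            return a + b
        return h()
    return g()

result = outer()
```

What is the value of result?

Step 1: outer() defines a = 12. g() defines b = 25.
Step 2: h() accesses both from enclosing scopes: a = 12, b = 25.
Step 3: result = 12 + 25 = 37

The answer is 37.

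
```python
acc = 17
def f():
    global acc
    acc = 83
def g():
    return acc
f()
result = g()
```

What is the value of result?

Step 1: acc = 17.
Step 2: f() sets global acc = 83.
Step 3: g() reads global acc = 83. result = 83

The answer is 83.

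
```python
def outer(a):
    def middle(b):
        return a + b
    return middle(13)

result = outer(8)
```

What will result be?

Step 1: outer(8) passes a = 8.
Step 2: middle(13) has b = 13, reads a = 8 from enclosing.
Step 3: result = 8 + 13 = 21

The answer is 21.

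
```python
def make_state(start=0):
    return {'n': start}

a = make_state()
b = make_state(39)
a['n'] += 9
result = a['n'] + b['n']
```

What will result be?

Step 1: make_state() returns a new dict each call (immutable default 0).
Step 2: a = {'n': 0}, b = {'n': 39}.
Step 3: a['n'] += 9 = 9. result = 9 + 39 = 48

The answer is 48.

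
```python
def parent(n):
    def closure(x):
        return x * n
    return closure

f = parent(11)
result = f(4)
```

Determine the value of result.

Step 1: parent(11) creates a closure capturing n = 11.
Step 2: f(4) computes 4 * 11 = 44.
Step 3: result = 44

The answer is 44.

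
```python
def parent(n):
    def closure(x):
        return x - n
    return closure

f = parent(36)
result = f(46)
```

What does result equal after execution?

Step 1: parent(36) creates a closure capturing n = 36.
Step 2: f(46) computes 46 - 36 = 10.
Step 3: result = 10

The answer is 10.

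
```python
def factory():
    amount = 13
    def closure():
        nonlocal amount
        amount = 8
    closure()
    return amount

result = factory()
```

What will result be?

Step 1: factory() sets amount = 13.
Step 2: closure() uses nonlocal to reassign amount = 8.
Step 3: result = 8

The answer is 8.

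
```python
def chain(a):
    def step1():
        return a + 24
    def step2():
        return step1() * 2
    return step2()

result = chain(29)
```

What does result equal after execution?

Step 1: chain(29) captures a = 29.
Step 2: step2() calls step1() which returns 29 + 24 = 53.
Step 3: step2() returns 53 * 2 = 106

The answer is 106.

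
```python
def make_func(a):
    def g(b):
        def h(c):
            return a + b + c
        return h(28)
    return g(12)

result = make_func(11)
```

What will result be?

Step 1: a = 11, b = 12, c = 28 across three nested scopes.
Step 2: h() accesses all three via LEGB rule.
Step 3: result = 11 + 12 + 28 = 51

The answer is 51.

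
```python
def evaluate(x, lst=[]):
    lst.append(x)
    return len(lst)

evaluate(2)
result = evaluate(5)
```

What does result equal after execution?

Step 1: Mutable default list persists between calls.
Step 2: First call: lst = [2], len = 1. Second call: lst = [2, 5], len = 2.
Step 3: result = 2

The answer is 2.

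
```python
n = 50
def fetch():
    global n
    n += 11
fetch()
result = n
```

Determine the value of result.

Step 1: n = 50 globally.
Step 2: fetch() modifies global n: n += 11 = 61.
Step 3: result = 61

The answer is 61.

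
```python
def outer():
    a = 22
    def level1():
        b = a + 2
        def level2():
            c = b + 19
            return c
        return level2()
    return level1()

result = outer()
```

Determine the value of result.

Step 1: a = 22. b = a + 2 = 24.
Step 2: c = b + 19 = 24 + 19 = 43.
Step 3: result = 43

The answer is 43.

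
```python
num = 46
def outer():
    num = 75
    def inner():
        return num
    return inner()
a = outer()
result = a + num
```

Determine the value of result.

Step 1: outer() has local num = 75. inner() reads from enclosing.
Step 2: outer() returns 75. Global num = 46 unchanged.
Step 3: result = 75 + 46 = 121

The answer is 121.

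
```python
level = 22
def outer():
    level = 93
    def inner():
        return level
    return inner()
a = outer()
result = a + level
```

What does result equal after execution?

Step 1: outer() has local level = 93. inner() reads from enclosing.
Step 2: outer() returns 93. Global level = 22 unchanged.
Step 3: result = 93 + 22 = 115

The answer is 115.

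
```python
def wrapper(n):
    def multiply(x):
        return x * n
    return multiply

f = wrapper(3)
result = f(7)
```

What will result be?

Step 1: wrapper(3) returns multiply closure with n = 3.
Step 2: f(7) computes 7 * 3 = 21.
Step 3: result = 21

The answer is 21.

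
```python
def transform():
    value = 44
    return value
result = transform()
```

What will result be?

Step 1: transform() defines value = 44 in its local scope.
Step 2: return value finds the local variable value = 44.
Step 3: result = 44

The answer is 44.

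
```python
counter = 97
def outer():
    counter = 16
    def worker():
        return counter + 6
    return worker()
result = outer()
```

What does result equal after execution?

Step 1: outer() shadows global counter with counter = 16.
Step 2: worker() finds counter = 16 in enclosing scope, computes 16 + 6 = 22.
Step 3: result = 22

The answer is 22.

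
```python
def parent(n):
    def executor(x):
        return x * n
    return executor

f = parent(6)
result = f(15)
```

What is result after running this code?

Step 1: parent(6) creates a closure capturing n = 6.
Step 2: f(15) computes 15 * 6 = 90.
Step 3: result = 90

The answer is 90.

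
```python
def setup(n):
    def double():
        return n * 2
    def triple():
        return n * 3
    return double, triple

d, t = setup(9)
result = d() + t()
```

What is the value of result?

Step 1: Both closures capture the same n = 9.
Step 2: d() = 9 * 2 = 18, t() = 9 * 3 = 27.
Step 3: result = 18 + 27 = 45

The answer is 45.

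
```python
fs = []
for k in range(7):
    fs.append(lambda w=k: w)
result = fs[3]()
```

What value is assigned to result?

Step 1: Default argument w=k captures k's value at each iteration.
Step 2: fs[3] captured w = 3 when k was 3.
Step 3: result = 3

The answer is 3.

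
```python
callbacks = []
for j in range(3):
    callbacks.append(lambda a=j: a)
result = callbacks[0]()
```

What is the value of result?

Step 1: Default argument a=j captures j's value at each iteration.
Step 2: callbacks[0] captured a = 0 when j was 0.
Step 3: result = 0

The answer is 0.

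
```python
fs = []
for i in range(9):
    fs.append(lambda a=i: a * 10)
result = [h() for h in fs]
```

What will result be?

Step 1: Default arg a=i captures i at each iteration.
Step 2: fs[k] has a defaulting to k, returns k * 10.
Step 3: result = [0, 10, 20, 30, 40, 50, 60, 70, 80]

The answer is [0, 10, 20, 30, 40, 50, 60, 70, 80].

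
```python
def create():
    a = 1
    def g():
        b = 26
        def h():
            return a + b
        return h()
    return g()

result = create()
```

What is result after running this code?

Step 1: create() defines a = 1. g() defines b = 26.
Step 2: h() accesses both from enclosing scopes: a = 1, b = 26.
Step 3: result = 1 + 26 = 27

The answer is 27.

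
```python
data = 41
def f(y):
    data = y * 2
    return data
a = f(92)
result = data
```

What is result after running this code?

Step 1: Global data = 41.
Step 2: f(92) creates local data = 92 * 2 = 184.
Step 3: Global data unchanged because no global keyword. result = 41

The answer is 41.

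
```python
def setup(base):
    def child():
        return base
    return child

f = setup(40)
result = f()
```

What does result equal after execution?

Step 1: setup(40) creates closure capturing base = 40.
Step 2: f() returns the captured base = 40.
Step 3: result = 40

The answer is 40.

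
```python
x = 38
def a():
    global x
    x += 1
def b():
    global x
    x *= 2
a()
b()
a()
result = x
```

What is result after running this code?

Step 1: x = 38.
Step 2: a(): x = 38 + 1 = 39.
Step 3: b(): x = 39 * 2 = 78.
Step 4: a(): x = 78 + 1 = 79

The answer is 79.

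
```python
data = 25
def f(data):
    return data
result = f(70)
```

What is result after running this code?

Step 1: Global data = 25.
Step 2: f(70) takes parameter data = 70, which shadows the global.
Step 3: result = 70

The answer is 70.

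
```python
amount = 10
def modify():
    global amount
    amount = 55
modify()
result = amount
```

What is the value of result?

Step 1: amount = 10 globally.
Step 2: modify() declares global amount and sets it to 55.
Step 3: After modify(), global amount = 55. result = 55

The answer is 55.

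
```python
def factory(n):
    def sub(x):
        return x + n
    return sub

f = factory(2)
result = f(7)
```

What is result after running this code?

Step 1: factory(2) creates a closure that captures n = 2.
Step 2: f(7) calls the closure with x = 7, returning 7 + 2 = 9.
Step 3: result = 9

The answer is 9.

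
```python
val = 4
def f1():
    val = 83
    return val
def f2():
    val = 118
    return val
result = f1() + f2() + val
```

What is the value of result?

Step 1: Each function shadows global val with its own local.
Step 2: f1() returns 83, f2() returns 118.
Step 3: Global val = 4 is unchanged. result = 83 + 118 + 4 = 205

The answer is 205.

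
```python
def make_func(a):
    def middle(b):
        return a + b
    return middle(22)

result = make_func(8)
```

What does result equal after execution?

Step 1: make_func(8) passes a = 8.
Step 2: middle(22) has b = 22, reads a = 8 from enclosing.
Step 3: result = 8 + 22 = 30

The answer is 30.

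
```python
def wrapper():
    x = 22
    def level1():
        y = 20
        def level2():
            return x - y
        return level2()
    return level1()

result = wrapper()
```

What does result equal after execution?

Step 1: x = 22 in wrapper. y = 20 in level1.
Step 2: level2() reads x = 22 and y = 20 from enclosing scopes.
Step 3: result = 22 - 20 = 2

The answer is 2.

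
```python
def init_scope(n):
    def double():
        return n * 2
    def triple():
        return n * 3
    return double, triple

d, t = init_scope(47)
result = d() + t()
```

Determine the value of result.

Step 1: Both closures capture the same n = 47.
Step 2: d() = 47 * 2 = 94, t() = 47 * 3 = 141.
Step 3: result = 94 + 141 = 235

The answer is 235.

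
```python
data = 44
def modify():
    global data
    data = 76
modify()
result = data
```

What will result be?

Step 1: data = 44 globally.
Step 2: modify() declares global data and sets it to 76.
Step 3: After modify(), global data = 76. result = 76

The answer is 76.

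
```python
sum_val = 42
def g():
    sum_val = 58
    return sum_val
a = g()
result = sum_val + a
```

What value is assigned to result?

Step 1: Global sum_val = 42. g() returns local sum_val = 58.
Step 2: a = 58. Global sum_val still = 42.
Step 3: result = 42 + 58 = 100

The answer is 100.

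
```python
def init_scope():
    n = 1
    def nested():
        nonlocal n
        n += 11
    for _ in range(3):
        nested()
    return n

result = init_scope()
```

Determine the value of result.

Step 1: n = 1.
Step 2: nested() is called 3 times in a loop, each adding 11 via nonlocal.
Step 3: n = 1 + 11 * 3 = 34

The answer is 34.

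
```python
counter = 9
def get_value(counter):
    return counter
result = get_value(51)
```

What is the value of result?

Step 1: Global counter = 9.
Step 2: get_value(51) takes parameter counter = 51, which shadows the global.
Step 3: result = 51

The answer is 51.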